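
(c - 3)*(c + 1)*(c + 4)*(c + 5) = c^4 + 7*c^3 - c^2 - 67*c - 60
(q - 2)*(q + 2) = q^2 - 4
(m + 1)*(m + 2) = m^2 + 3*m + 2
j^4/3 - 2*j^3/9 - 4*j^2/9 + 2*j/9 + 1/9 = (j/3 + 1/3)*(j - 1)^2*(j + 1/3)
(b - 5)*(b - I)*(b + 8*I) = b^3 - 5*b^2 + 7*I*b^2 + 8*b - 35*I*b - 40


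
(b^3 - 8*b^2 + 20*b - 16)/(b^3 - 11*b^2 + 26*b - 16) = (b^2 - 6*b + 8)/(b^2 - 9*b + 8)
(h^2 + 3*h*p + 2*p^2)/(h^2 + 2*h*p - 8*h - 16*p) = (h + p)/(h - 8)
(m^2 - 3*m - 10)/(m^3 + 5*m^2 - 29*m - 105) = (m + 2)/(m^2 + 10*m + 21)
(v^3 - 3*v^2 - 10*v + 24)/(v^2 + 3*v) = v - 6 + 8/v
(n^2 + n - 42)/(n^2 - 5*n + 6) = (n^2 + n - 42)/(n^2 - 5*n + 6)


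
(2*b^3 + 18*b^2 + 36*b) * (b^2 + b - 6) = 2*b^5 + 20*b^4 + 42*b^3 - 72*b^2 - 216*b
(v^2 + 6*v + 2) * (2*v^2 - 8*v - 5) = 2*v^4 + 4*v^3 - 49*v^2 - 46*v - 10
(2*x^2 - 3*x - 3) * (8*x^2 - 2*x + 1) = 16*x^4 - 28*x^3 - 16*x^2 + 3*x - 3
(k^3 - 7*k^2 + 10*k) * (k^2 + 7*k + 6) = k^5 - 33*k^3 + 28*k^2 + 60*k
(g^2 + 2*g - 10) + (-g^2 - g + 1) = g - 9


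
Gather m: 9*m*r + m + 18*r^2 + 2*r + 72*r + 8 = m*(9*r + 1) + 18*r^2 + 74*r + 8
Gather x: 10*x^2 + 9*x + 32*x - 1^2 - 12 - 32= 10*x^2 + 41*x - 45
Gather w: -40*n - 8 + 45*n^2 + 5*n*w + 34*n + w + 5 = 45*n^2 - 6*n + w*(5*n + 1) - 3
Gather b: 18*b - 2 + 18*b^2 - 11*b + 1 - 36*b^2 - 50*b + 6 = -18*b^2 - 43*b + 5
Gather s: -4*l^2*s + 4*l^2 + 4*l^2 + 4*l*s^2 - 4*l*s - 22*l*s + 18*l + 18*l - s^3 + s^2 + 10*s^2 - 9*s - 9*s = 8*l^2 + 36*l - s^3 + s^2*(4*l + 11) + s*(-4*l^2 - 26*l - 18)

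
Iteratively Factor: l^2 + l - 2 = (l + 2)*(l - 1)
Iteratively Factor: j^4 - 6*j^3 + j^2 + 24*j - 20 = (j - 5)*(j^3 - j^2 - 4*j + 4) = (j - 5)*(j - 1)*(j^2 - 4) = (j - 5)*(j - 1)*(j + 2)*(j - 2)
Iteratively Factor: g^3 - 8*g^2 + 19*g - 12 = (g - 3)*(g^2 - 5*g + 4) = (g - 3)*(g - 1)*(g - 4)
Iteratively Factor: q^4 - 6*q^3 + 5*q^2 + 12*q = (q - 3)*(q^3 - 3*q^2 - 4*q) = (q - 3)*(q + 1)*(q^2 - 4*q) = q*(q - 3)*(q + 1)*(q - 4)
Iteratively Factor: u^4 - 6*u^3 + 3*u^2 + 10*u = (u + 1)*(u^3 - 7*u^2 + 10*u) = (u - 2)*(u + 1)*(u^2 - 5*u) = (u - 5)*(u - 2)*(u + 1)*(u)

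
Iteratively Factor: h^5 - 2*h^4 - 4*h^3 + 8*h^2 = (h - 2)*(h^4 - 4*h^2) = h*(h - 2)*(h^3 - 4*h) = h^2*(h - 2)*(h^2 - 4) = h^2*(h - 2)^2*(h + 2)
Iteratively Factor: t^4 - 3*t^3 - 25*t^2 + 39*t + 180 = (t - 4)*(t^3 + t^2 - 21*t - 45) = (t - 4)*(t + 3)*(t^2 - 2*t - 15) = (t - 5)*(t - 4)*(t + 3)*(t + 3)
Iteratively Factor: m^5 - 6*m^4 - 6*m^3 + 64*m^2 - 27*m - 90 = (m + 1)*(m^4 - 7*m^3 + m^2 + 63*m - 90) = (m - 3)*(m + 1)*(m^3 - 4*m^2 - 11*m + 30) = (m - 3)*(m + 1)*(m + 3)*(m^2 - 7*m + 10) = (m - 5)*(m - 3)*(m + 1)*(m + 3)*(m - 2)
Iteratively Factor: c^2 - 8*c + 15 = (c - 5)*(c - 3)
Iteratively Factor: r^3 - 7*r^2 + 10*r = (r - 2)*(r^2 - 5*r) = (r - 5)*(r - 2)*(r)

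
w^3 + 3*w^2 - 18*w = w*(w - 3)*(w + 6)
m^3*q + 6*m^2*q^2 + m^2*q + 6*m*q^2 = m*(m + 6*q)*(m*q + q)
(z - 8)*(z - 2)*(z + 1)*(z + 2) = z^4 - 7*z^3 - 12*z^2 + 28*z + 32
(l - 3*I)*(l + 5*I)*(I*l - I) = I*l^3 - 2*l^2 - I*l^2 + 2*l + 15*I*l - 15*I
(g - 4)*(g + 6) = g^2 + 2*g - 24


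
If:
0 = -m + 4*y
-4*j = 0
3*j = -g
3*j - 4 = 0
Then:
No Solution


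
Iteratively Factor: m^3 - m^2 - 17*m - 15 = (m + 1)*(m^2 - 2*m - 15) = (m + 1)*(m + 3)*(m - 5)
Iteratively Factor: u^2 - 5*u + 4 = (u - 1)*(u - 4)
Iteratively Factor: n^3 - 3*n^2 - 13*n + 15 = (n - 1)*(n^2 - 2*n - 15) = (n - 5)*(n - 1)*(n + 3)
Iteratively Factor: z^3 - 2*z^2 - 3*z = (z - 3)*(z^2 + z) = z*(z - 3)*(z + 1)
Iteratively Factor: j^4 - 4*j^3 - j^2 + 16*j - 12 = (j - 1)*(j^3 - 3*j^2 - 4*j + 12) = (j - 2)*(j - 1)*(j^2 - j - 6) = (j - 3)*(j - 2)*(j - 1)*(j + 2)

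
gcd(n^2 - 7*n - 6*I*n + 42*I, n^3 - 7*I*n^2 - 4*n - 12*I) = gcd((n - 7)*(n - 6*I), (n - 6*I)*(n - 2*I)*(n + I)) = n - 6*I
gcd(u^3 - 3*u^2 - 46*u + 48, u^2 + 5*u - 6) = u^2 + 5*u - 6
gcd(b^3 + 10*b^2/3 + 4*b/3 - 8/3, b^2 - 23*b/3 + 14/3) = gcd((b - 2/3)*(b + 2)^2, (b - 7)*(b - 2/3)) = b - 2/3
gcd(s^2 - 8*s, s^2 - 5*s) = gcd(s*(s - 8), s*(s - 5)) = s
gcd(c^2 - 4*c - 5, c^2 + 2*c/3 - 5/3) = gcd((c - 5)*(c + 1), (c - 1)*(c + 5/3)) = 1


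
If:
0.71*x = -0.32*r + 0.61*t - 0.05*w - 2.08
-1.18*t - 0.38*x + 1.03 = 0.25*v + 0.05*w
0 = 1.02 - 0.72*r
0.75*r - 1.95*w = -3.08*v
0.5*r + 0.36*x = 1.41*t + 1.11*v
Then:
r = 1.42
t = 2.05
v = -2.47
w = -3.36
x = -1.57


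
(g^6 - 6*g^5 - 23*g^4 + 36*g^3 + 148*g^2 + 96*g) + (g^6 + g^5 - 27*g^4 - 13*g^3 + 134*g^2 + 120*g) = 2*g^6 - 5*g^5 - 50*g^4 + 23*g^3 + 282*g^2 + 216*g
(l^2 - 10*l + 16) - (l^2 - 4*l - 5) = 21 - 6*l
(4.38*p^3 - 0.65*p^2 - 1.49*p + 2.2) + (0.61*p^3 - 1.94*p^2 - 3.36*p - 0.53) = 4.99*p^3 - 2.59*p^2 - 4.85*p + 1.67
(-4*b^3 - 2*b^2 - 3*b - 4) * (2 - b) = 4*b^4 - 6*b^3 - b^2 - 2*b - 8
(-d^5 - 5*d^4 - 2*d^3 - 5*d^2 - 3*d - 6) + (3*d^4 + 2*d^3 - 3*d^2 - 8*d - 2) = -d^5 - 2*d^4 - 8*d^2 - 11*d - 8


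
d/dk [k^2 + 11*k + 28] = 2*k + 11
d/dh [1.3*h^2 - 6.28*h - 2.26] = 2.6*h - 6.28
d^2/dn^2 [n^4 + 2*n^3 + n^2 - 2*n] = 12*n^2 + 12*n + 2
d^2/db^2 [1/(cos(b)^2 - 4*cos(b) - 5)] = (4*sin(b)^4 - 38*sin(b)^2 - 5*cos(b) - 3*cos(3*b) - 8)/(sin(b)^2 + 4*cos(b) + 4)^3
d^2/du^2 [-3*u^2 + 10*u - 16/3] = -6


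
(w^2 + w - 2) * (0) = 0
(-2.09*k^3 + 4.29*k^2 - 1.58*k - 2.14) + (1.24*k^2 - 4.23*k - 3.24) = -2.09*k^3 + 5.53*k^2 - 5.81*k - 5.38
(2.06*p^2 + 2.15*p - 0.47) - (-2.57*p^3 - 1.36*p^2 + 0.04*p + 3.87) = 2.57*p^3 + 3.42*p^2 + 2.11*p - 4.34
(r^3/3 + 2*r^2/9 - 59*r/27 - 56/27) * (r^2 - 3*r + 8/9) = r^5/3 - 7*r^4/9 - 23*r^3/9 + 379*r^2/81 + 1040*r/243 - 448/243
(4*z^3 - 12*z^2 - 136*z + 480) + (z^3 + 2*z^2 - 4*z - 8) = 5*z^3 - 10*z^2 - 140*z + 472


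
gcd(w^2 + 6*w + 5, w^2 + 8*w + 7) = w + 1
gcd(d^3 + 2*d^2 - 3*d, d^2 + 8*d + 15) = d + 3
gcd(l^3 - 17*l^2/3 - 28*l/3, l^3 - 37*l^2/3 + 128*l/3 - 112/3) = l - 7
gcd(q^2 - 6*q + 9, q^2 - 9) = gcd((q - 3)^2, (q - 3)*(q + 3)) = q - 3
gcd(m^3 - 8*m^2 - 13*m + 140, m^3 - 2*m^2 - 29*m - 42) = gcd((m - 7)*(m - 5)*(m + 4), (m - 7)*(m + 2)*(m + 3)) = m - 7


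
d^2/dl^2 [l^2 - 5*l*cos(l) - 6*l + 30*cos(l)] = 5*l*cos(l) + 10*sin(l) - 30*cos(l) + 2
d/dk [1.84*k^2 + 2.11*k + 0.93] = 3.68*k + 2.11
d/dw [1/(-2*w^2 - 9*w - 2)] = (4*w + 9)/(2*w^2 + 9*w + 2)^2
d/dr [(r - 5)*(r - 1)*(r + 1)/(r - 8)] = (2*r^3 - 29*r^2 + 80*r + 3)/(r^2 - 16*r + 64)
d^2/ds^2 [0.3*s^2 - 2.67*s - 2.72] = 0.600000000000000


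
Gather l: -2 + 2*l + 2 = 2*l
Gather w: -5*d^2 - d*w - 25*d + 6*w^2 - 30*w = -5*d^2 - 25*d + 6*w^2 + w*(-d - 30)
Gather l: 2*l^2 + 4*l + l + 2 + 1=2*l^2 + 5*l + 3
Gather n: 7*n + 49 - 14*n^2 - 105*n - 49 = -14*n^2 - 98*n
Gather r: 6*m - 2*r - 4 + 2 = 6*m - 2*r - 2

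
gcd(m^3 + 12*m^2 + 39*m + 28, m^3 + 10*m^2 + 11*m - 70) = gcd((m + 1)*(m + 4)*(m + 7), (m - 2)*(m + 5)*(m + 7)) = m + 7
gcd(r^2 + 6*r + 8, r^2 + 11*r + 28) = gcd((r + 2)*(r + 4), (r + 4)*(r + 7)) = r + 4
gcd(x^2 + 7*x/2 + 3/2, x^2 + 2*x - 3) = x + 3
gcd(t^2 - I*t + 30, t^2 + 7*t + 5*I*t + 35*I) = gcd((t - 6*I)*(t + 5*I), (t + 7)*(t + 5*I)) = t + 5*I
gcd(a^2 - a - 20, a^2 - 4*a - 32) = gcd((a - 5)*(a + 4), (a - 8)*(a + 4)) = a + 4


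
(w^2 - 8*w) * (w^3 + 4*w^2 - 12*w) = w^5 - 4*w^4 - 44*w^3 + 96*w^2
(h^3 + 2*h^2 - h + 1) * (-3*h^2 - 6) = -3*h^5 - 6*h^4 - 3*h^3 - 15*h^2 + 6*h - 6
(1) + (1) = 2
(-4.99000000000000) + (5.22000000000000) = 0.230000000000000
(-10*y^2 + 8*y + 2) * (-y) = 10*y^3 - 8*y^2 - 2*y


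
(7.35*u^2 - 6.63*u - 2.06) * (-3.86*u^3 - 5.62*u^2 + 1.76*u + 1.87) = -28.371*u^5 - 15.7152*u^4 + 58.1482*u^3 + 13.6529*u^2 - 16.0237*u - 3.8522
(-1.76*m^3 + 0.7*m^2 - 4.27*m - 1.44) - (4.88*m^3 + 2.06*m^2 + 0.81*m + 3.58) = -6.64*m^3 - 1.36*m^2 - 5.08*m - 5.02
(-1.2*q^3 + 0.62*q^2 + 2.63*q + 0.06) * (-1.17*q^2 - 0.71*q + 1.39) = 1.404*q^5 + 0.1266*q^4 - 5.1853*q^3 - 1.0757*q^2 + 3.6131*q + 0.0834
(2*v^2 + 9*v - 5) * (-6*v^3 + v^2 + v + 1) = -12*v^5 - 52*v^4 + 41*v^3 + 6*v^2 + 4*v - 5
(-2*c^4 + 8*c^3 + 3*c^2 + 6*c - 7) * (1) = -2*c^4 + 8*c^3 + 3*c^2 + 6*c - 7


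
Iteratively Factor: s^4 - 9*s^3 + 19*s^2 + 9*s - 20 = (s - 5)*(s^3 - 4*s^2 - s + 4) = (s - 5)*(s - 1)*(s^2 - 3*s - 4) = (s - 5)*(s - 1)*(s + 1)*(s - 4)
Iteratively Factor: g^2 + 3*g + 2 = (g + 2)*(g + 1)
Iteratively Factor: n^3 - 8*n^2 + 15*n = (n - 3)*(n^2 - 5*n) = n*(n - 3)*(n - 5)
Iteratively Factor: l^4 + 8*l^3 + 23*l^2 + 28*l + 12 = (l + 1)*(l^3 + 7*l^2 + 16*l + 12) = (l + 1)*(l + 3)*(l^2 + 4*l + 4) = (l + 1)*(l + 2)*(l + 3)*(l + 2)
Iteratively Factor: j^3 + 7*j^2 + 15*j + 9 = (j + 3)*(j^2 + 4*j + 3) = (j + 3)^2*(j + 1)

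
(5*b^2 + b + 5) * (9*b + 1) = 45*b^3 + 14*b^2 + 46*b + 5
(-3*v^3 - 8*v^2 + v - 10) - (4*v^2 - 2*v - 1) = -3*v^3 - 12*v^2 + 3*v - 9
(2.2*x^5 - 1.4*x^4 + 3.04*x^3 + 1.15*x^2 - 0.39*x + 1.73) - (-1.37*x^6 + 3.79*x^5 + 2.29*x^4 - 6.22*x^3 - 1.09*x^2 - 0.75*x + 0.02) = 1.37*x^6 - 1.59*x^5 - 3.69*x^4 + 9.26*x^3 + 2.24*x^2 + 0.36*x + 1.71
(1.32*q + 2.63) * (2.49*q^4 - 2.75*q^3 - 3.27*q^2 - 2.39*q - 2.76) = 3.2868*q^5 + 2.9187*q^4 - 11.5489*q^3 - 11.7549*q^2 - 9.9289*q - 7.2588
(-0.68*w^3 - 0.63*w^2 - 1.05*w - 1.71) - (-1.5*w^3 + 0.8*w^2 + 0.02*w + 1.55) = 0.82*w^3 - 1.43*w^2 - 1.07*w - 3.26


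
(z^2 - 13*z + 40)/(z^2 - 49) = (z^2 - 13*z + 40)/(z^2 - 49)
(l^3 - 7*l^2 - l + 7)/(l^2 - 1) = l - 7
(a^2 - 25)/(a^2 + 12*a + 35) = (a - 5)/(a + 7)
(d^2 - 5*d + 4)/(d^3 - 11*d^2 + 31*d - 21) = (d - 4)/(d^2 - 10*d + 21)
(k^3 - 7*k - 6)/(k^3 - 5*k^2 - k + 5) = (k^2 - k - 6)/(k^2 - 6*k + 5)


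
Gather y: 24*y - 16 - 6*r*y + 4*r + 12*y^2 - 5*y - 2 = 4*r + 12*y^2 + y*(19 - 6*r) - 18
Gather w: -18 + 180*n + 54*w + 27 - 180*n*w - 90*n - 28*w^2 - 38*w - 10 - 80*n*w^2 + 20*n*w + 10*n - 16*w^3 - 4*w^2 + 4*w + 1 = 100*n - 16*w^3 + w^2*(-80*n - 32) + w*(20 - 160*n)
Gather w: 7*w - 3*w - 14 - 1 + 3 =4*w - 12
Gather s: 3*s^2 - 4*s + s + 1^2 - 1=3*s^2 - 3*s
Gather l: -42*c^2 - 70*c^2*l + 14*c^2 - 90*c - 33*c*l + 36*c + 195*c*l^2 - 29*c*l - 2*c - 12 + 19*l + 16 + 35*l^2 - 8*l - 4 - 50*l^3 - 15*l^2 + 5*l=-28*c^2 - 56*c - 50*l^3 + l^2*(195*c + 20) + l*(-70*c^2 - 62*c + 16)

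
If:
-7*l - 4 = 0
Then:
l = -4/7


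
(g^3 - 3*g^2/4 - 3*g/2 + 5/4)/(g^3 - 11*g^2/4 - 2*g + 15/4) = (g - 1)/(g - 3)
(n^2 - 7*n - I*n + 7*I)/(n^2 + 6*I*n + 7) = (n - 7)/(n + 7*I)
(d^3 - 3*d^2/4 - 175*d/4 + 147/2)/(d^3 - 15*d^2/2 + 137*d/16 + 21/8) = 4*(d + 7)/(4*d + 1)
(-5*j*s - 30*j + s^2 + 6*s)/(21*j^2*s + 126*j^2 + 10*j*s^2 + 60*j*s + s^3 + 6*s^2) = (-5*j + s)/(21*j^2 + 10*j*s + s^2)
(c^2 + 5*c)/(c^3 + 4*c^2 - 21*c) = (c + 5)/(c^2 + 4*c - 21)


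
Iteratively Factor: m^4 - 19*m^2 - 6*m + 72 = (m - 4)*(m^3 + 4*m^2 - 3*m - 18) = (m - 4)*(m + 3)*(m^2 + m - 6) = (m - 4)*(m - 2)*(m + 3)*(m + 3)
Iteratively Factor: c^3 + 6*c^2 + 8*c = (c + 2)*(c^2 + 4*c) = c*(c + 2)*(c + 4)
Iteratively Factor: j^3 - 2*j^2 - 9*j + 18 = (j + 3)*(j^2 - 5*j + 6) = (j - 2)*(j + 3)*(j - 3)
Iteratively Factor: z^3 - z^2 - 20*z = (z - 5)*(z^2 + 4*z) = (z - 5)*(z + 4)*(z)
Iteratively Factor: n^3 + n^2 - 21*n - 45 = (n - 5)*(n^2 + 6*n + 9) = (n - 5)*(n + 3)*(n + 3)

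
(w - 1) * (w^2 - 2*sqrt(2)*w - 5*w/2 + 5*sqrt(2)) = w^3 - 7*w^2/2 - 2*sqrt(2)*w^2 + 5*w/2 + 7*sqrt(2)*w - 5*sqrt(2)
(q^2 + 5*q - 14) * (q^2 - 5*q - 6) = q^4 - 45*q^2 + 40*q + 84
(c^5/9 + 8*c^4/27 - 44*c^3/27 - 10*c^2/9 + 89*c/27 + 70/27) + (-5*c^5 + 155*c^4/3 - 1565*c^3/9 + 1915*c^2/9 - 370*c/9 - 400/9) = -44*c^5/9 + 1403*c^4/27 - 4739*c^3/27 + 635*c^2/3 - 1021*c/27 - 1130/27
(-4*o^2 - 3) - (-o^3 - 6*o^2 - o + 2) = o^3 + 2*o^2 + o - 5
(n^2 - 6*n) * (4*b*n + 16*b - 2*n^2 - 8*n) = 4*b*n^3 - 8*b*n^2 - 96*b*n - 2*n^4 + 4*n^3 + 48*n^2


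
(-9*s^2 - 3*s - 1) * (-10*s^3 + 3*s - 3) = 90*s^5 + 30*s^4 - 17*s^3 + 18*s^2 + 6*s + 3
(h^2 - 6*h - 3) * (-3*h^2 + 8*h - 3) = -3*h^4 + 26*h^3 - 42*h^2 - 6*h + 9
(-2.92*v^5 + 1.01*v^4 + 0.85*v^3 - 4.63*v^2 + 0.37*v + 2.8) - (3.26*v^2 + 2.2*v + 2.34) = -2.92*v^5 + 1.01*v^4 + 0.85*v^3 - 7.89*v^2 - 1.83*v + 0.46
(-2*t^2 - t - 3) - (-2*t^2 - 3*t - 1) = 2*t - 2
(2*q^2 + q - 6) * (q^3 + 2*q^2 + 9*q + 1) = 2*q^5 + 5*q^4 + 14*q^3 - q^2 - 53*q - 6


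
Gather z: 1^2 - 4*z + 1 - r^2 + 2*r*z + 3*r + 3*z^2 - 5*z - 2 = -r^2 + 3*r + 3*z^2 + z*(2*r - 9)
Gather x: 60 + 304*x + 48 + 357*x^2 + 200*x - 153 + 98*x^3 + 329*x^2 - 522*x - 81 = 98*x^3 + 686*x^2 - 18*x - 126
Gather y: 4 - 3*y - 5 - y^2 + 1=-y^2 - 3*y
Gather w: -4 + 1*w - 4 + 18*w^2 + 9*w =18*w^2 + 10*w - 8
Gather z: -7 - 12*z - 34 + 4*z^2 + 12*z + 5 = 4*z^2 - 36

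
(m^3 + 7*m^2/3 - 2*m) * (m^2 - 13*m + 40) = m^5 - 32*m^4/3 + 23*m^3/3 + 358*m^2/3 - 80*m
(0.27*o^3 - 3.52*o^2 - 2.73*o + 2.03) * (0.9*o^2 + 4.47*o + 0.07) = 0.243*o^5 - 1.9611*o^4 - 18.1725*o^3 - 10.6225*o^2 + 8.883*o + 0.1421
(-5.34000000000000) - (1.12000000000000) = -6.46000000000000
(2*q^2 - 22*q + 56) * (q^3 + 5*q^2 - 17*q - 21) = 2*q^5 - 12*q^4 - 88*q^3 + 612*q^2 - 490*q - 1176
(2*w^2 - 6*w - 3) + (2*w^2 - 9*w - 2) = 4*w^2 - 15*w - 5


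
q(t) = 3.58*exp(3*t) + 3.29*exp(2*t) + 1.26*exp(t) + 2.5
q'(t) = 10.74*exp(3*t) + 6.58*exp(2*t) + 1.26*exp(t)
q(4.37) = 1788663.47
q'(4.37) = 5345228.14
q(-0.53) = 5.11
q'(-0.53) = 5.21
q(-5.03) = 2.51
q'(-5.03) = 0.01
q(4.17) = 984165.01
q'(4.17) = 2938545.63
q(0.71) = 48.80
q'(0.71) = 120.16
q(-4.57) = 2.51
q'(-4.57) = 0.01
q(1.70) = 695.18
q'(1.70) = 1965.66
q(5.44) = 43984571.76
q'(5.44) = 131778416.23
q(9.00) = 1904948732865.29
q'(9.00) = 5714630156870.13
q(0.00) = 10.63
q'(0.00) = 18.58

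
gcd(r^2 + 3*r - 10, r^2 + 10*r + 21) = 1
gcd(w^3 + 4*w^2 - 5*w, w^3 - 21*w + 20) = w^2 + 4*w - 5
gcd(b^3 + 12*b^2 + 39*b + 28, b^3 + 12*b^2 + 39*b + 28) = b^3 + 12*b^2 + 39*b + 28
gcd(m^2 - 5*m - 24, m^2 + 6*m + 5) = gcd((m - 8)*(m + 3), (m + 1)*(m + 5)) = 1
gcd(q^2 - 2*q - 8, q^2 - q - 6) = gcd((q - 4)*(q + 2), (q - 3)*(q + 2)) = q + 2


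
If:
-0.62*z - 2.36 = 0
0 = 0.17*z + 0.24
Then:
No Solution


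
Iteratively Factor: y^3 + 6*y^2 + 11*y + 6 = (y + 3)*(y^2 + 3*y + 2) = (y + 1)*(y + 3)*(y + 2)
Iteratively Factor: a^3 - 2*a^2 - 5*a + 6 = (a - 3)*(a^2 + a - 2) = (a - 3)*(a - 1)*(a + 2)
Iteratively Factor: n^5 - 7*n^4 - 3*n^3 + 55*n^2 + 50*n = (n - 5)*(n^4 - 2*n^3 - 13*n^2 - 10*n) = (n - 5)*(n + 1)*(n^3 - 3*n^2 - 10*n) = n*(n - 5)*(n + 1)*(n^2 - 3*n - 10) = n*(n - 5)*(n + 1)*(n + 2)*(n - 5)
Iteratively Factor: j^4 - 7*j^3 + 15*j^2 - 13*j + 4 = (j - 1)*(j^3 - 6*j^2 + 9*j - 4) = (j - 1)^2*(j^2 - 5*j + 4) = (j - 1)^3*(j - 4)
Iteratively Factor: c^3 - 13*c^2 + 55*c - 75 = (c - 3)*(c^2 - 10*c + 25) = (c - 5)*(c - 3)*(c - 5)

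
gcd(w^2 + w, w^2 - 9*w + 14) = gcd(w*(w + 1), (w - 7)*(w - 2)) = 1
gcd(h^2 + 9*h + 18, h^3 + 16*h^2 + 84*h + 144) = h + 6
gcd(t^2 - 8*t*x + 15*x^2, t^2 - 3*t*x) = -t + 3*x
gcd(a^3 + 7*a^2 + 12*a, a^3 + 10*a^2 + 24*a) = a^2 + 4*a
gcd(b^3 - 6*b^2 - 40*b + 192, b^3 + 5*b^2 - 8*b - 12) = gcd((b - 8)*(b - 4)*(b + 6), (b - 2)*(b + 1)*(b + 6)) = b + 6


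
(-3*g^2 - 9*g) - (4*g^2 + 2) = -7*g^2 - 9*g - 2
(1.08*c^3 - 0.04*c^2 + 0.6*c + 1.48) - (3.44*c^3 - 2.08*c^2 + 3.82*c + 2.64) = -2.36*c^3 + 2.04*c^2 - 3.22*c - 1.16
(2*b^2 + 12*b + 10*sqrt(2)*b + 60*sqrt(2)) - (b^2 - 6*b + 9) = b^2 + 10*sqrt(2)*b + 18*b - 9 + 60*sqrt(2)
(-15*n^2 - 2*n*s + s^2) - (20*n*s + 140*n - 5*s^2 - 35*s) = -15*n^2 - 22*n*s - 140*n + 6*s^2 + 35*s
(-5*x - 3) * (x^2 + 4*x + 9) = -5*x^3 - 23*x^2 - 57*x - 27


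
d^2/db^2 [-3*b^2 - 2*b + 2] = -6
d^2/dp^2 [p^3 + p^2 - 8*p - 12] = 6*p + 2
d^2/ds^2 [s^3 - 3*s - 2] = 6*s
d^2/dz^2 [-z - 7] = 0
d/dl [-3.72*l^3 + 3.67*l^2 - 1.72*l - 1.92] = -11.16*l^2 + 7.34*l - 1.72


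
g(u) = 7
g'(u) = 0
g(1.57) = 7.00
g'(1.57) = 0.00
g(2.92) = 7.00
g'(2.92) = 0.00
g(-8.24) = 7.00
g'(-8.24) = 0.00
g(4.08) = 7.00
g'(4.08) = 0.00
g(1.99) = 7.00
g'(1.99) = 0.00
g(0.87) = 7.00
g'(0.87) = 0.00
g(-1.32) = 7.00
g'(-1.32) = 0.00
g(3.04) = 7.00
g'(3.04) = 0.00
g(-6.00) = 7.00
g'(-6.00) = 0.00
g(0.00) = 7.00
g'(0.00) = 0.00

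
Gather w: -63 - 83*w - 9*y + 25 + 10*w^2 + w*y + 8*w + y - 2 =10*w^2 + w*(y - 75) - 8*y - 40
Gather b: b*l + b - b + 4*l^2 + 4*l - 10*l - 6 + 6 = b*l + 4*l^2 - 6*l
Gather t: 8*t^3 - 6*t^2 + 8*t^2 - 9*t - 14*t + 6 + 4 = 8*t^3 + 2*t^2 - 23*t + 10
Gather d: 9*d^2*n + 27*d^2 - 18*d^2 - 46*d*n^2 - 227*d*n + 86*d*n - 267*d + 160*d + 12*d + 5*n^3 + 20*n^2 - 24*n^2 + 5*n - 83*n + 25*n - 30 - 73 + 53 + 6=d^2*(9*n + 9) + d*(-46*n^2 - 141*n - 95) + 5*n^3 - 4*n^2 - 53*n - 44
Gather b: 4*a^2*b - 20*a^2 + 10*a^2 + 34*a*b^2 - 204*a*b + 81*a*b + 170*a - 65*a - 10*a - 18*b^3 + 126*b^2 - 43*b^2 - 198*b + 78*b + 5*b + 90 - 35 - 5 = -10*a^2 + 95*a - 18*b^3 + b^2*(34*a + 83) + b*(4*a^2 - 123*a - 115) + 50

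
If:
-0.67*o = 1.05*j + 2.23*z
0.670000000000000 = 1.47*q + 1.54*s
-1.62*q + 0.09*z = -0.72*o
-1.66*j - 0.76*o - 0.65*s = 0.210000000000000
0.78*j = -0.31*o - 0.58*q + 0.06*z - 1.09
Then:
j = 0.45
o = -2.50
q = -1.08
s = 1.47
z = 0.54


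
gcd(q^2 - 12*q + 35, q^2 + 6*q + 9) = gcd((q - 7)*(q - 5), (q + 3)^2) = 1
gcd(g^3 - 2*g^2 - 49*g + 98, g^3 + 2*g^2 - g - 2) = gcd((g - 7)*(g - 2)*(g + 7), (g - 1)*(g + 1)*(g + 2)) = 1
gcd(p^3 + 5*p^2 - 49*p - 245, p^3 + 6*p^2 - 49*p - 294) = p^2 - 49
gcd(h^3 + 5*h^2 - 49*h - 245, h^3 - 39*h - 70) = h^2 - 2*h - 35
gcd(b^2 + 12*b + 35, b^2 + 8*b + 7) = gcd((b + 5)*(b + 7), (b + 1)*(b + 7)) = b + 7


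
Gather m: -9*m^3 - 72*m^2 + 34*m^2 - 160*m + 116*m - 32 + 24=-9*m^3 - 38*m^2 - 44*m - 8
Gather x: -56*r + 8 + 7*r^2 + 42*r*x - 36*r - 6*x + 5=7*r^2 - 92*r + x*(42*r - 6) + 13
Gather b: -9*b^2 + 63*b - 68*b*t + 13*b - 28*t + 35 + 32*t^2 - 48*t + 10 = -9*b^2 + b*(76 - 68*t) + 32*t^2 - 76*t + 45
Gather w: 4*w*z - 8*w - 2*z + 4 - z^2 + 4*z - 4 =w*(4*z - 8) - z^2 + 2*z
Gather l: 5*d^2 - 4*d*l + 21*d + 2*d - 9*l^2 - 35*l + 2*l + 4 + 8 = 5*d^2 + 23*d - 9*l^2 + l*(-4*d - 33) + 12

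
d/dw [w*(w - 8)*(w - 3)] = 3*w^2 - 22*w + 24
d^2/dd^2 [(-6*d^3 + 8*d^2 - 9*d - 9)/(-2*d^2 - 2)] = (3*d^3 + 51*d^2 - 9*d - 17)/(d^6 + 3*d^4 + 3*d^2 + 1)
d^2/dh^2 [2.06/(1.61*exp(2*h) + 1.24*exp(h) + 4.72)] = (2.06*(3.22*exp(h) + 1.24)*(6.44*exp(h) + 2.48)*exp(h) - (13.2664*exp(h) + 2.5544)*(1.61*exp(2*h) + 1.24*exp(h) + 4.72))*exp(h)/(1.61*exp(2*h) + 1.24*exp(h) + 4.72)^3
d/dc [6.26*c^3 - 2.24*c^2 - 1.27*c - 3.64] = 18.78*c^2 - 4.48*c - 1.27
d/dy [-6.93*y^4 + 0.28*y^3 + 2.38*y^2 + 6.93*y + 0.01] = -27.72*y^3 + 0.84*y^2 + 4.76*y + 6.93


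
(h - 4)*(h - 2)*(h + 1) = h^3 - 5*h^2 + 2*h + 8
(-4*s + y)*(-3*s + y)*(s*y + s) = 12*s^3*y + 12*s^3 - 7*s^2*y^2 - 7*s^2*y + s*y^3 + s*y^2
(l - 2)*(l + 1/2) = l^2 - 3*l/2 - 1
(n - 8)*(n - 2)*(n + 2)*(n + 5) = n^4 - 3*n^3 - 44*n^2 + 12*n + 160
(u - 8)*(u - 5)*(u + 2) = u^3 - 11*u^2 + 14*u + 80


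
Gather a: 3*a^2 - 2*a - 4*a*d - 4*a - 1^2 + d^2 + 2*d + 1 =3*a^2 + a*(-4*d - 6) + d^2 + 2*d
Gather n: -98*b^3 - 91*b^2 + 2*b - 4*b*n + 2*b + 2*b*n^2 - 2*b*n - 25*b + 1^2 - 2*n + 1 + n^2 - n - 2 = -98*b^3 - 91*b^2 - 21*b + n^2*(2*b + 1) + n*(-6*b - 3)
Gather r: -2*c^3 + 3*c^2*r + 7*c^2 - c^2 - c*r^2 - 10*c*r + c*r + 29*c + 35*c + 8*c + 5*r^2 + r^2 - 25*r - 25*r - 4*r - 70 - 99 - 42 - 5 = -2*c^3 + 6*c^2 + 72*c + r^2*(6 - c) + r*(3*c^2 - 9*c - 54) - 216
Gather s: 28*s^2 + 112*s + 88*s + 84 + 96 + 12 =28*s^2 + 200*s + 192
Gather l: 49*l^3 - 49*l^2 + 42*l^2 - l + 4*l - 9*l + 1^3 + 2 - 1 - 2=49*l^3 - 7*l^2 - 6*l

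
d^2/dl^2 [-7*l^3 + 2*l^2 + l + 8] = 4 - 42*l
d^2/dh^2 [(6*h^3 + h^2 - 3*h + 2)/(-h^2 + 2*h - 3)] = 2*(-5*h^3 + 111*h^2 - 177*h + 7)/(h^6 - 6*h^5 + 21*h^4 - 44*h^3 + 63*h^2 - 54*h + 27)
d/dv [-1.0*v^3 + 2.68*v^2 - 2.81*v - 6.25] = -3.0*v^2 + 5.36*v - 2.81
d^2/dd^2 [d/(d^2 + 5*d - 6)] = 2*(d*(2*d + 5)^2 - (3*d + 5)*(d^2 + 5*d - 6))/(d^2 + 5*d - 6)^3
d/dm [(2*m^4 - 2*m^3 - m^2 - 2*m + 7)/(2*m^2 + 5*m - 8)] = (8*m^5 + 26*m^4 - 84*m^3 + 47*m^2 - 12*m - 19)/(4*m^4 + 20*m^3 - 7*m^2 - 80*m + 64)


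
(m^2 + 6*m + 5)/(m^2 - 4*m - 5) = (m + 5)/(m - 5)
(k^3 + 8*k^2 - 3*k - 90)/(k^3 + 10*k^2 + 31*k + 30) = (k^2 + 3*k - 18)/(k^2 + 5*k + 6)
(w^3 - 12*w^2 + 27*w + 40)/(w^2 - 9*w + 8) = (w^2 - 4*w - 5)/(w - 1)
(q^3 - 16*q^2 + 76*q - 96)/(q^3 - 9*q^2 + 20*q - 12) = (q - 8)/(q - 1)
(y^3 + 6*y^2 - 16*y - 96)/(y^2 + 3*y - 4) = (y^2 + 2*y - 24)/(y - 1)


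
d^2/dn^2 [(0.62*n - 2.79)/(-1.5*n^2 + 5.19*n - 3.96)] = (-(0.62*n - 2.79)*(3.0*n - 5.19)*(6.0*n - 10.38) + (5.58*n - 14.8056)*(1.5*n^2 - 5.19*n + 3.96))/(1.5*n^2 - 5.19*n + 3.96)^3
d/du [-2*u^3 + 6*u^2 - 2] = 6*u*(2 - u)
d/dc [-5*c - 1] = -5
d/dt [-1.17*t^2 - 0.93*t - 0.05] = -2.34*t - 0.93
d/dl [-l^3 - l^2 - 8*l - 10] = -3*l^2 - 2*l - 8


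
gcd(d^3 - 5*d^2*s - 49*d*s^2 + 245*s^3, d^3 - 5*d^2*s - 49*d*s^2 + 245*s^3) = d^3 - 5*d^2*s - 49*d*s^2 + 245*s^3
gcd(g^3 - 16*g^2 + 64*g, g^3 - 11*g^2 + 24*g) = g^2 - 8*g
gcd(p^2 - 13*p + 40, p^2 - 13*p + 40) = p^2 - 13*p + 40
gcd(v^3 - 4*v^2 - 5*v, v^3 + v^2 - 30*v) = v^2 - 5*v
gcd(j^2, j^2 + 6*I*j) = j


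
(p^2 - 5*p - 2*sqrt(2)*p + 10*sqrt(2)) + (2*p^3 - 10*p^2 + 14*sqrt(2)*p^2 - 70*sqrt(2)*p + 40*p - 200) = 2*p^3 - 9*p^2 + 14*sqrt(2)*p^2 - 72*sqrt(2)*p + 35*p - 200 + 10*sqrt(2)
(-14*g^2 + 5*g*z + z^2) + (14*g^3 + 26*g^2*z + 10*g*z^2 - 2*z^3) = 14*g^3 + 26*g^2*z - 14*g^2 + 10*g*z^2 + 5*g*z - 2*z^3 + z^2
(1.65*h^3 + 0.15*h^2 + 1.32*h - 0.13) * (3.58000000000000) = 5.907*h^3 + 0.537*h^2 + 4.7256*h - 0.4654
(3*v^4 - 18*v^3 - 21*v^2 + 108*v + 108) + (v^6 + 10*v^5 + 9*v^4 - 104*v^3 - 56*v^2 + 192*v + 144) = v^6 + 10*v^5 + 12*v^4 - 122*v^3 - 77*v^2 + 300*v + 252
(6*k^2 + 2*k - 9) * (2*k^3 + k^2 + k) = 12*k^5 + 10*k^4 - 10*k^3 - 7*k^2 - 9*k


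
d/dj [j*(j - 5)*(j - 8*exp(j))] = -8*j^2*exp(j) + 3*j^2 + 24*j*exp(j) - 10*j + 40*exp(j)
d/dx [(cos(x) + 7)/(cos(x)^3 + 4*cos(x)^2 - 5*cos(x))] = (115*cos(x) + 25*cos(2*x) + cos(3*x) - 45)*sin(x)/(2*(cos(x) - 1)^2*(cos(x) + 5)^2*cos(x)^2)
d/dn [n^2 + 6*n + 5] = 2*n + 6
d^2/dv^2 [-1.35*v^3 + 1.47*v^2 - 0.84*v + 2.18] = 2.94 - 8.1*v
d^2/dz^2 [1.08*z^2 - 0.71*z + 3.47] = 2.16000000000000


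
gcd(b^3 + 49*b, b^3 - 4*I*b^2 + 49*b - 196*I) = b^2 + 49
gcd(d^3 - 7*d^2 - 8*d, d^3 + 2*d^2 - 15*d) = d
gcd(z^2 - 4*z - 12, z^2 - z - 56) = 1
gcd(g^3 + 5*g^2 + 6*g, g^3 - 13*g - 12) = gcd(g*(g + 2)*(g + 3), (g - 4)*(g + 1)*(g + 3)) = g + 3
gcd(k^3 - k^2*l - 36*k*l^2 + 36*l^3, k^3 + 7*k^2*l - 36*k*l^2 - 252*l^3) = k^2 - 36*l^2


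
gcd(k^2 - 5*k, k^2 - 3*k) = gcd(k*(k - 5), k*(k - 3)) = k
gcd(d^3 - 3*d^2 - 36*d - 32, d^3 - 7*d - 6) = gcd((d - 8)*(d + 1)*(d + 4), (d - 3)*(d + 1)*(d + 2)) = d + 1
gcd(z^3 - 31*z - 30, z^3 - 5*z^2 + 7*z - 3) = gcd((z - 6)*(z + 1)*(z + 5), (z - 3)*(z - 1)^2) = 1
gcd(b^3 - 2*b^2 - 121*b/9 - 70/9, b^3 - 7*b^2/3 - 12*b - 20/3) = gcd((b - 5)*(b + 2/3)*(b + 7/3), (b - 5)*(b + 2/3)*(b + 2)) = b^2 - 13*b/3 - 10/3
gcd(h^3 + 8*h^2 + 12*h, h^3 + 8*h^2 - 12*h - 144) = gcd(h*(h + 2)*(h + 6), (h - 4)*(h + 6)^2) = h + 6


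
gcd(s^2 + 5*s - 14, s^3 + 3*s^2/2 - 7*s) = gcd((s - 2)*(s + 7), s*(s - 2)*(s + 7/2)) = s - 2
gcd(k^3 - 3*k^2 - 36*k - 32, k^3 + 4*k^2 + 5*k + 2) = k + 1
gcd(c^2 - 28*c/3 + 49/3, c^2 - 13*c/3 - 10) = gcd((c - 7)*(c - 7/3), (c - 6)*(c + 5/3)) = 1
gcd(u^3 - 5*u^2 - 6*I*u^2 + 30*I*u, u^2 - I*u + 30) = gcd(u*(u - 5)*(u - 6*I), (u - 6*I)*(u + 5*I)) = u - 6*I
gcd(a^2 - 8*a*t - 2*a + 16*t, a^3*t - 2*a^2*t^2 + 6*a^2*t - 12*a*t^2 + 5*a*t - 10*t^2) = 1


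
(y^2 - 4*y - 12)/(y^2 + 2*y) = (y - 6)/y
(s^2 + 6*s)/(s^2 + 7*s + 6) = s/(s + 1)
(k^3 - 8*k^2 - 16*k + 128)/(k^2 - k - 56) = (k^2 - 16)/(k + 7)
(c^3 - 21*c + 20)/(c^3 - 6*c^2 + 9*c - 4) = (c + 5)/(c - 1)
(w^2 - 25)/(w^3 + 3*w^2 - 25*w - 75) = 1/(w + 3)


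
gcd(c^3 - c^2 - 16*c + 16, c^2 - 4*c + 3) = c - 1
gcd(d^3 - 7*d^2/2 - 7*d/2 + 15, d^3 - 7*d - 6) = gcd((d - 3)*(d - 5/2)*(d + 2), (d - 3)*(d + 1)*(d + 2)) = d^2 - d - 6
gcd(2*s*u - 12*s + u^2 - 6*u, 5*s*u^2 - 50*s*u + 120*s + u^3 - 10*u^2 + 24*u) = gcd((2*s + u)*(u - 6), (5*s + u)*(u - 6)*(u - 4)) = u - 6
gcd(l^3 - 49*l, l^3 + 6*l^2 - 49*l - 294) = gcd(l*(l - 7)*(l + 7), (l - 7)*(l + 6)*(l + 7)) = l^2 - 49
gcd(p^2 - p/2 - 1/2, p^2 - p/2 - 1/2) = p^2 - p/2 - 1/2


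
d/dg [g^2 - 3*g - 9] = 2*g - 3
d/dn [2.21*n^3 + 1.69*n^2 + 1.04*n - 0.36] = 6.63*n^2 + 3.38*n + 1.04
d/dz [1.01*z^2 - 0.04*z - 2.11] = 2.02*z - 0.04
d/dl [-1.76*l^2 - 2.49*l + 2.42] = -3.52*l - 2.49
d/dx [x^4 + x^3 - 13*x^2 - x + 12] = 4*x^3 + 3*x^2 - 26*x - 1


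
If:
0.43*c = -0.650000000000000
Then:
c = -1.51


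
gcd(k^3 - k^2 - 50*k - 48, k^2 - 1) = k + 1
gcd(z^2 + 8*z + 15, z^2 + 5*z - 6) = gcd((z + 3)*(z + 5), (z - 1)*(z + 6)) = 1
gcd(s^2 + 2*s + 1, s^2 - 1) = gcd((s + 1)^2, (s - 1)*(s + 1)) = s + 1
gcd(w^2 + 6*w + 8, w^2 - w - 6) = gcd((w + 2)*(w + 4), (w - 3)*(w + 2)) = w + 2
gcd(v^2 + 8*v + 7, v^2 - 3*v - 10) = 1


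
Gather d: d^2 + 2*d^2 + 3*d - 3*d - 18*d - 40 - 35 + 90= 3*d^2 - 18*d + 15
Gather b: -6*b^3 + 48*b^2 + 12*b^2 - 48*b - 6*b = -6*b^3 + 60*b^2 - 54*b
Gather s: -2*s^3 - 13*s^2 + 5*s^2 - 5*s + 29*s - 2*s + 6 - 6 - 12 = -2*s^3 - 8*s^2 + 22*s - 12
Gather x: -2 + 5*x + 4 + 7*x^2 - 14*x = 7*x^2 - 9*x + 2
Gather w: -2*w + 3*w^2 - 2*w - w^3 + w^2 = -w^3 + 4*w^2 - 4*w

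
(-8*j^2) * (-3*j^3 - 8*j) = 24*j^5 + 64*j^3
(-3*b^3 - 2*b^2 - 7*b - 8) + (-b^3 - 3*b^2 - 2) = -4*b^3 - 5*b^2 - 7*b - 10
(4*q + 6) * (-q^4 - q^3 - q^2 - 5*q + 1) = -4*q^5 - 10*q^4 - 10*q^3 - 26*q^2 - 26*q + 6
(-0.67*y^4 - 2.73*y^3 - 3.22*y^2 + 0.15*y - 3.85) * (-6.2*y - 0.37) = 4.154*y^5 + 17.1739*y^4 + 20.9741*y^3 + 0.2614*y^2 + 23.8145*y + 1.4245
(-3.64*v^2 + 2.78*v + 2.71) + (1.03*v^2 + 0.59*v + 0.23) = -2.61*v^2 + 3.37*v + 2.94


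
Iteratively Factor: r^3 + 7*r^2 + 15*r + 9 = (r + 1)*(r^2 + 6*r + 9) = (r + 1)*(r + 3)*(r + 3)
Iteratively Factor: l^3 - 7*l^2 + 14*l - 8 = (l - 4)*(l^2 - 3*l + 2) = (l - 4)*(l - 1)*(l - 2)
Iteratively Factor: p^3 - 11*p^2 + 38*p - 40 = (p - 2)*(p^2 - 9*p + 20) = (p - 5)*(p - 2)*(p - 4)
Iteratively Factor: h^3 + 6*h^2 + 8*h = (h)*(h^2 + 6*h + 8) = h*(h + 4)*(h + 2)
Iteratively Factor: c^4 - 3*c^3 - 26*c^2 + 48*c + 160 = (c - 4)*(c^3 + c^2 - 22*c - 40) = (c - 5)*(c - 4)*(c^2 + 6*c + 8) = (c - 5)*(c - 4)*(c + 2)*(c + 4)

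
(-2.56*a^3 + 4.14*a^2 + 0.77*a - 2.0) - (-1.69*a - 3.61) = -2.56*a^3 + 4.14*a^2 + 2.46*a + 1.61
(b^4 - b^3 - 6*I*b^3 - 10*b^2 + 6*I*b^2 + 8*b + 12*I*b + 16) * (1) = b^4 - b^3 - 6*I*b^3 - 10*b^2 + 6*I*b^2 + 8*b + 12*I*b + 16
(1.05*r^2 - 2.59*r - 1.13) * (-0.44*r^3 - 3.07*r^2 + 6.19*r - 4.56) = -0.462*r^5 - 2.0839*r^4 + 14.948*r^3 - 17.351*r^2 + 4.8157*r + 5.1528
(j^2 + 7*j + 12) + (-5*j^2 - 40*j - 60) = -4*j^2 - 33*j - 48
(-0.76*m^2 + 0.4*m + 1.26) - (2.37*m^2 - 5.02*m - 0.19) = -3.13*m^2 + 5.42*m + 1.45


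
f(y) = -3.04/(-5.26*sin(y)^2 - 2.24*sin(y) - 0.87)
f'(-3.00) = 5.24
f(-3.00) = 4.62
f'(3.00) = 6.73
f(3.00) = 2.36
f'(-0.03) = -8.97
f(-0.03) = 3.76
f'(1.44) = -0.07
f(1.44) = 0.37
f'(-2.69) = -8.04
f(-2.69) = 3.40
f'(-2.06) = -1.13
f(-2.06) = 1.02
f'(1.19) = -0.24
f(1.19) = 0.41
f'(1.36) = -0.12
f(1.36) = 0.38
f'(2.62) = 1.82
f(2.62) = 0.92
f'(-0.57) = 6.18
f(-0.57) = 2.55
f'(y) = -3.04*(10.52*sin(y)*cos(y) + 2.24*cos(y))/(-5.26*sin(y)^2 - 2.24*sin(y) - 0.87)^2 = -(31.9808*sin(y) + 6.8096)*cos(y)/(5.26*sin(y)^2 + 2.24*sin(y) + 0.87)^2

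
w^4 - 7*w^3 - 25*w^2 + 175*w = w*(w - 7)*(w - 5)*(w + 5)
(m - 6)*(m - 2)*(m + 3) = m^3 - 5*m^2 - 12*m + 36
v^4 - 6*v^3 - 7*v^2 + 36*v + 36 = (v - 6)*(v - 3)*(v + 1)*(v + 2)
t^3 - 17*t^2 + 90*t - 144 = (t - 8)*(t - 6)*(t - 3)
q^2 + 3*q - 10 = (q - 2)*(q + 5)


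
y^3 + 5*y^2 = y^2*(y + 5)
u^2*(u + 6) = u^3 + 6*u^2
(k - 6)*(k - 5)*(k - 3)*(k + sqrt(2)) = k^4 - 14*k^3 + sqrt(2)*k^3 - 14*sqrt(2)*k^2 + 63*k^2 - 90*k + 63*sqrt(2)*k - 90*sqrt(2)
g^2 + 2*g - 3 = (g - 1)*(g + 3)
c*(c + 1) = c^2 + c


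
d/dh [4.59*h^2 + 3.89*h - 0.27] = 9.18*h + 3.89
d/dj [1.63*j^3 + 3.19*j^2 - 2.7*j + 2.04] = 4.89*j^2 + 6.38*j - 2.7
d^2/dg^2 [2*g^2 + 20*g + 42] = 4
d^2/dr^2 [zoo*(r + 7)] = 0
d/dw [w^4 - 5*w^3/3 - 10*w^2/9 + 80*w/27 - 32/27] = 4*w^3 - 5*w^2 - 20*w/9 + 80/27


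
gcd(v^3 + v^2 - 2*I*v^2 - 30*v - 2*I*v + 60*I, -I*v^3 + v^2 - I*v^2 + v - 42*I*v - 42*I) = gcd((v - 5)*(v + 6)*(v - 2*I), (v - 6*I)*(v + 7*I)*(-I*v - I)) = 1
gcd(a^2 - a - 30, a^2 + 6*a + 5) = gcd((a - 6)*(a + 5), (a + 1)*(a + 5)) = a + 5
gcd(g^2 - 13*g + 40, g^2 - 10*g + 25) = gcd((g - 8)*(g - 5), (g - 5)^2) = g - 5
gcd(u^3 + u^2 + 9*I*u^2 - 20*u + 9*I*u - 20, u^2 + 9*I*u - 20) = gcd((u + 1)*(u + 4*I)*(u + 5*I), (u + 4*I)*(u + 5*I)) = u^2 + 9*I*u - 20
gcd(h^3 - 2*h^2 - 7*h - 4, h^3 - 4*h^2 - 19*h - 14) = h + 1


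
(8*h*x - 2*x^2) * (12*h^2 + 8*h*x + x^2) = 96*h^3*x + 40*h^2*x^2 - 8*h*x^3 - 2*x^4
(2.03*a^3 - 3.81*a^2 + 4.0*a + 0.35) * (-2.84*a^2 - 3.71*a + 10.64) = -5.7652*a^5 + 3.2891*a^4 + 24.3743*a^3 - 56.3724*a^2 + 41.2615*a + 3.724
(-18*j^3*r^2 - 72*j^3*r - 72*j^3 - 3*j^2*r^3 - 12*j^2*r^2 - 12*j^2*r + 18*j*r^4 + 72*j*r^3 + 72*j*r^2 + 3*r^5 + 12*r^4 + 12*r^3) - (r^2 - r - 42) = -18*j^3*r^2 - 72*j^3*r - 72*j^3 - 3*j^2*r^3 - 12*j^2*r^2 - 12*j^2*r + 18*j*r^4 + 72*j*r^3 + 72*j*r^2 + 3*r^5 + 12*r^4 + 12*r^3 - r^2 + r + 42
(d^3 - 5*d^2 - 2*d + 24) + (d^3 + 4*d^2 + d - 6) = 2*d^3 - d^2 - d + 18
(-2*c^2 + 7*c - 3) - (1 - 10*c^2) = 8*c^2 + 7*c - 4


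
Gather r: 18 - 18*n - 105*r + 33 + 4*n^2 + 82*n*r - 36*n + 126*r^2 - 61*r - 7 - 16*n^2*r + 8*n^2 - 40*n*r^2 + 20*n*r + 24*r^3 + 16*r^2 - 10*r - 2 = 12*n^2 - 54*n + 24*r^3 + r^2*(142 - 40*n) + r*(-16*n^2 + 102*n - 176) + 42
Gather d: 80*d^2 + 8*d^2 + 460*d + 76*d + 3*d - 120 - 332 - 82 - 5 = 88*d^2 + 539*d - 539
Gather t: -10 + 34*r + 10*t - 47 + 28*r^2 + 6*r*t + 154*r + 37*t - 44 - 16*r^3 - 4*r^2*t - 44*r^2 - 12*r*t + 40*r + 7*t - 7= -16*r^3 - 16*r^2 + 228*r + t*(-4*r^2 - 6*r + 54) - 108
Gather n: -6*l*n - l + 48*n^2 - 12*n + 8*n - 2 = -l + 48*n^2 + n*(-6*l - 4) - 2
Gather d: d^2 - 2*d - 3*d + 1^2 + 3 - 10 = d^2 - 5*d - 6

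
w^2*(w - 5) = w^3 - 5*w^2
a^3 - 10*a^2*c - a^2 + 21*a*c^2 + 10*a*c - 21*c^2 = (a - 1)*(a - 7*c)*(a - 3*c)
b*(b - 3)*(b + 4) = b^3 + b^2 - 12*b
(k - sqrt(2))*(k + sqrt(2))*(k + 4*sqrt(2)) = k^3 + 4*sqrt(2)*k^2 - 2*k - 8*sqrt(2)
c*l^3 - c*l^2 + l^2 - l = l*(l - 1)*(c*l + 1)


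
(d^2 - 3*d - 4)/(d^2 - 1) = (d - 4)/(d - 1)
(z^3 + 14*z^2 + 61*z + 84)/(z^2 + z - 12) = (z^2 + 10*z + 21)/(z - 3)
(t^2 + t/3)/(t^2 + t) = (t + 1/3)/(t + 1)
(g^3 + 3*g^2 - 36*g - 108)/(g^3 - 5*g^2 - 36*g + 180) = (g + 3)/(g - 5)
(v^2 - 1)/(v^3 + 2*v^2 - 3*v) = (v + 1)/(v*(v + 3))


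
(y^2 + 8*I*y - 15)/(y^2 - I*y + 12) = (y + 5*I)/(y - 4*I)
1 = 1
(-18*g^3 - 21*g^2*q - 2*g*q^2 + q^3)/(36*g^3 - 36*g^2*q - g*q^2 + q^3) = (3*g^2 + 4*g*q + q^2)/(-6*g^2 + 5*g*q + q^2)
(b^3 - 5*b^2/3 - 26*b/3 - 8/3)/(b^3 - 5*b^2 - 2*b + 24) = (b + 1/3)/(b - 3)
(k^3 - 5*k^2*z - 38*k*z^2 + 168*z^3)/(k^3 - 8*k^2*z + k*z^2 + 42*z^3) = (-k^2 - 2*k*z + 24*z^2)/(-k^2 + k*z + 6*z^2)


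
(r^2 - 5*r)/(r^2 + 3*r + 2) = r*(r - 5)/(r^2 + 3*r + 2)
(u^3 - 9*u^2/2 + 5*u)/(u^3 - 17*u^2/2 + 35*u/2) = (2*u^2 - 9*u + 10)/(2*u^2 - 17*u + 35)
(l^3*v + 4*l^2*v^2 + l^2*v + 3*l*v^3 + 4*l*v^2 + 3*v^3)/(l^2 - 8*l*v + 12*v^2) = v*(l^3 + 4*l^2*v + l^2 + 3*l*v^2 + 4*l*v + 3*v^2)/(l^2 - 8*l*v + 12*v^2)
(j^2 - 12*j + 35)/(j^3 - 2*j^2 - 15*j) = (j - 7)/(j*(j + 3))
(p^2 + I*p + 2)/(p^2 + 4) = (p - I)/(p - 2*I)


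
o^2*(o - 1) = o^3 - o^2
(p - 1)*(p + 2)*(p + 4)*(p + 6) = p^4 + 11*p^3 + 32*p^2 + 4*p - 48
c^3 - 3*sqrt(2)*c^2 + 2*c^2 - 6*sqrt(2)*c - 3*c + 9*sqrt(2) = (c - 1)*(c + 3)*(c - 3*sqrt(2))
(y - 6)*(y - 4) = y^2 - 10*y + 24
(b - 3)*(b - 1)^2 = b^3 - 5*b^2 + 7*b - 3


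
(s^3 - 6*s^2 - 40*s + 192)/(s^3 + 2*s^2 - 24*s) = (s - 8)/s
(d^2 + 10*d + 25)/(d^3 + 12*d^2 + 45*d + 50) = 1/(d + 2)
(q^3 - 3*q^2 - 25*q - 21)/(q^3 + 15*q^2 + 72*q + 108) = (q^2 - 6*q - 7)/(q^2 + 12*q + 36)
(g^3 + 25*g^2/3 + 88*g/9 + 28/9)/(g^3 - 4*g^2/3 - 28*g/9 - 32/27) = 3*(g + 7)/(3*g - 8)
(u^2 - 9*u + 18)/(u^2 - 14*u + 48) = (u - 3)/(u - 8)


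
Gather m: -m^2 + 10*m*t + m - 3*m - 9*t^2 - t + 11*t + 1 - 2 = -m^2 + m*(10*t - 2) - 9*t^2 + 10*t - 1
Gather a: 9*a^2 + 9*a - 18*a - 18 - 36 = 9*a^2 - 9*a - 54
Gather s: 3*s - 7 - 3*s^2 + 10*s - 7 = -3*s^2 + 13*s - 14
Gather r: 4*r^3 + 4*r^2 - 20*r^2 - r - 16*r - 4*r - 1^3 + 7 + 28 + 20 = 4*r^3 - 16*r^2 - 21*r + 54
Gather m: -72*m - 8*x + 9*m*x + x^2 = m*(9*x - 72) + x^2 - 8*x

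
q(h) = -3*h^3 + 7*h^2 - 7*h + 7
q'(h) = -9*h^2 + 14*h - 7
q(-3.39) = 228.05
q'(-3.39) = -157.89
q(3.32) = -48.87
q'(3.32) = -59.72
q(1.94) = -2.14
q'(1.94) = -13.71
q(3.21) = -42.57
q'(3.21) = -54.80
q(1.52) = 2.00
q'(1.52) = -6.51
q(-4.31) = 407.39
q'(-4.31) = -234.52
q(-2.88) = 156.88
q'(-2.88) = -121.97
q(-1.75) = 56.77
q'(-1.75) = -59.06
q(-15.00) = 11812.00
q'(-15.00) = -2242.00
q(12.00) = -4253.00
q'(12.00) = -1135.00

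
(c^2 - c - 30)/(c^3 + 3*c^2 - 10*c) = (c - 6)/(c*(c - 2))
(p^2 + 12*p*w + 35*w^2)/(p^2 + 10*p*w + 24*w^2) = (p^2 + 12*p*w + 35*w^2)/(p^2 + 10*p*w + 24*w^2)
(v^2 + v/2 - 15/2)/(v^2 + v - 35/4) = 2*(v + 3)/(2*v + 7)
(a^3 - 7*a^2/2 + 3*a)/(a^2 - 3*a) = (a^2 - 7*a/2 + 3)/(a - 3)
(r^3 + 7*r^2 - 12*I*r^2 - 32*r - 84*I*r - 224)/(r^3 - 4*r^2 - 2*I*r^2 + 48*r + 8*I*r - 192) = (r^2 + r*(7 - 4*I) - 28*I)/(r^2 + r*(-4 + 6*I) - 24*I)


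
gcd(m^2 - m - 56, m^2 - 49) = m + 7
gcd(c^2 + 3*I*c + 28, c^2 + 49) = c + 7*I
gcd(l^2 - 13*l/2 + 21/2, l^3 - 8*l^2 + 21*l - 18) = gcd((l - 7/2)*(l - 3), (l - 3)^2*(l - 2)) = l - 3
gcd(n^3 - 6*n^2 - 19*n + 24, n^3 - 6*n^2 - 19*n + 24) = n^3 - 6*n^2 - 19*n + 24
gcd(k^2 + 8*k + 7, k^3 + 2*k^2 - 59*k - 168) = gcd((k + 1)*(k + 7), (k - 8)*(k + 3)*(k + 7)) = k + 7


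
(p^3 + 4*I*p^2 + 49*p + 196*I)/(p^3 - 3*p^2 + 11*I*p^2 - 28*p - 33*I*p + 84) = (p - 7*I)/(p - 3)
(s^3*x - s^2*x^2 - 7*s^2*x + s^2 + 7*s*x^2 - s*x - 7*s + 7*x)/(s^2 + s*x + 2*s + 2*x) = (s^3*x - s^2*x^2 - 7*s^2*x + s^2 + 7*s*x^2 - s*x - 7*s + 7*x)/(s^2 + s*x + 2*s + 2*x)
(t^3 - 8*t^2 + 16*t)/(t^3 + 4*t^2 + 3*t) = (t^2 - 8*t + 16)/(t^2 + 4*t + 3)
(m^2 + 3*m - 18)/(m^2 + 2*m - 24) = (m - 3)/(m - 4)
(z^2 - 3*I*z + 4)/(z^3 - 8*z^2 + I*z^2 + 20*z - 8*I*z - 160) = (z + I)/(z^2 + z*(-8 + 5*I) - 40*I)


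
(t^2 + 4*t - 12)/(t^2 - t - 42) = (t - 2)/(t - 7)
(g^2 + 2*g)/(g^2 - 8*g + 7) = g*(g + 2)/(g^2 - 8*g + 7)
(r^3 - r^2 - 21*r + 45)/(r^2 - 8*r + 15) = (r^2 + 2*r - 15)/(r - 5)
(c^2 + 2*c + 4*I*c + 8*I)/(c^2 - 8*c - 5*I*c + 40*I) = (c^2 + c*(2 + 4*I) + 8*I)/(c^2 + c*(-8 - 5*I) + 40*I)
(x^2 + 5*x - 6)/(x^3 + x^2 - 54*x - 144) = (x - 1)/(x^2 - 5*x - 24)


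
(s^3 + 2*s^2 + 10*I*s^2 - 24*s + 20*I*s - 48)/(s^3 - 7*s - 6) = (s^2 + 10*I*s - 24)/(s^2 - 2*s - 3)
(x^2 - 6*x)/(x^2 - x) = (x - 6)/(x - 1)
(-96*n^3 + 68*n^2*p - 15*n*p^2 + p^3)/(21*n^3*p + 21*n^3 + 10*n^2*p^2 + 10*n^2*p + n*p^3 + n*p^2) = (-96*n^3 + 68*n^2*p - 15*n*p^2 + p^3)/(n*(21*n^2*p + 21*n^2 + 10*n*p^2 + 10*n*p + p^3 + p^2))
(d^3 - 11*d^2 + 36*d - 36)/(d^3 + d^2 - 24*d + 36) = (d - 6)/(d + 6)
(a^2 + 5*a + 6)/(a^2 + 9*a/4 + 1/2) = 4*(a + 3)/(4*a + 1)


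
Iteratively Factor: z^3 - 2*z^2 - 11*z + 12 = (z - 4)*(z^2 + 2*z - 3) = (z - 4)*(z + 3)*(z - 1)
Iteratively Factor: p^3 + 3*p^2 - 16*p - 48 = (p + 3)*(p^2 - 16) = (p - 4)*(p + 3)*(p + 4)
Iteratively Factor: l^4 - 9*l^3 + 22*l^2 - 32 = (l - 2)*(l^3 - 7*l^2 + 8*l + 16) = (l - 2)*(l + 1)*(l^2 - 8*l + 16) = (l - 4)*(l - 2)*(l + 1)*(l - 4)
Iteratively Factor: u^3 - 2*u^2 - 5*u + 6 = (u + 2)*(u^2 - 4*u + 3) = (u - 3)*(u + 2)*(u - 1)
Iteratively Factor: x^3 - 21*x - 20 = (x + 1)*(x^2 - x - 20) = (x - 5)*(x + 1)*(x + 4)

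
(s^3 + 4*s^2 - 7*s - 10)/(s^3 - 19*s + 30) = (s + 1)/(s - 3)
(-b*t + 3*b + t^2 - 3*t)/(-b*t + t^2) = (t - 3)/t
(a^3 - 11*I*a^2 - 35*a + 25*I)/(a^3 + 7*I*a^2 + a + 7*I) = (a^2 - 10*I*a - 25)/(a^2 + 8*I*a - 7)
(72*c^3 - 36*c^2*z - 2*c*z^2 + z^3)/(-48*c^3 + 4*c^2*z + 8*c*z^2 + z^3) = (-6*c + z)/(4*c + z)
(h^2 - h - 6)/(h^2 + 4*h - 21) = (h + 2)/(h + 7)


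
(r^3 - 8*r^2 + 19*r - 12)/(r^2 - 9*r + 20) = (r^2 - 4*r + 3)/(r - 5)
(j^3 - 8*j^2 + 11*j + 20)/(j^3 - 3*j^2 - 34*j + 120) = (j + 1)/(j + 6)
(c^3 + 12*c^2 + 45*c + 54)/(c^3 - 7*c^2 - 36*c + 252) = (c^2 + 6*c + 9)/(c^2 - 13*c + 42)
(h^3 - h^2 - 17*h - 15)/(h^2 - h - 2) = (h^2 - 2*h - 15)/(h - 2)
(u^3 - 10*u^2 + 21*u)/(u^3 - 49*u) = (u - 3)/(u + 7)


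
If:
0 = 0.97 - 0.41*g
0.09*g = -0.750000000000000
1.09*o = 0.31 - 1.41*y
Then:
No Solution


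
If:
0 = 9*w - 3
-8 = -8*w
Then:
No Solution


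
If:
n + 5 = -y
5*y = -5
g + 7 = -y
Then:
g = -6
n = -4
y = -1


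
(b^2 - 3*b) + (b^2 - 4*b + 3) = 2*b^2 - 7*b + 3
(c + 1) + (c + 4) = 2*c + 5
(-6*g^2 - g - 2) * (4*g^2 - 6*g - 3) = -24*g^4 + 32*g^3 + 16*g^2 + 15*g + 6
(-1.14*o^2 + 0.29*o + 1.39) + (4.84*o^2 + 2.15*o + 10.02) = 3.7*o^2 + 2.44*o + 11.41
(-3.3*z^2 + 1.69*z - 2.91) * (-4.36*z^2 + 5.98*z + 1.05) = 14.388*z^4 - 27.1024*z^3 + 19.3288*z^2 - 15.6273*z - 3.0555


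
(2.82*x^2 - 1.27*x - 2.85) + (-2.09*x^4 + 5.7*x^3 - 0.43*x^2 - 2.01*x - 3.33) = -2.09*x^4 + 5.7*x^3 + 2.39*x^2 - 3.28*x - 6.18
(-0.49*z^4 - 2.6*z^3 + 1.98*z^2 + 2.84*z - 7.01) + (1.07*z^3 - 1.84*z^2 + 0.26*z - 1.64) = -0.49*z^4 - 1.53*z^3 + 0.14*z^2 + 3.1*z - 8.65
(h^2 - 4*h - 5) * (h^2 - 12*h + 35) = h^4 - 16*h^3 + 78*h^2 - 80*h - 175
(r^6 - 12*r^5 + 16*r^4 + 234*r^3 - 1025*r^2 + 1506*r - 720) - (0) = r^6 - 12*r^5 + 16*r^4 + 234*r^3 - 1025*r^2 + 1506*r - 720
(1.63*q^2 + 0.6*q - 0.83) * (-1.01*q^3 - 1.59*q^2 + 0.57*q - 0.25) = -1.6463*q^5 - 3.1977*q^4 + 0.8134*q^3 + 1.2542*q^2 - 0.6231*q + 0.2075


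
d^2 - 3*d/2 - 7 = (d - 7/2)*(d + 2)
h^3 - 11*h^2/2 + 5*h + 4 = (h - 4)*(h - 2)*(h + 1/2)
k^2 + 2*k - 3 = (k - 1)*(k + 3)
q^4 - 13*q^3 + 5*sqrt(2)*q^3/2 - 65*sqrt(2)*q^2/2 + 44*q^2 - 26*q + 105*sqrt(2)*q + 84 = (q - 7)*(q - 6)*(q + sqrt(2)/2)*(q + 2*sqrt(2))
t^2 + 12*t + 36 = (t + 6)^2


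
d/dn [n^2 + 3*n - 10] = 2*n + 3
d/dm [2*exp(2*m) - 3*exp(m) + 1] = (4*exp(m) - 3)*exp(m)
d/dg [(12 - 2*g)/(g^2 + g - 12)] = 2*(-g^2 - g + (g - 6)*(2*g + 1) + 12)/(g^2 + g - 12)^2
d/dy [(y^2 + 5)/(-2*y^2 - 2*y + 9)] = 2*(-y^2 + 19*y + 5)/(4*y^4 + 8*y^3 - 32*y^2 - 36*y + 81)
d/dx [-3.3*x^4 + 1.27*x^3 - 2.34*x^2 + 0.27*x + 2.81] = -13.2*x^3 + 3.81*x^2 - 4.68*x + 0.27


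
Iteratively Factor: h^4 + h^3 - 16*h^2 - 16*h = (h + 1)*(h^3 - 16*h) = (h - 4)*(h + 1)*(h^2 + 4*h) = (h - 4)*(h + 1)*(h + 4)*(h)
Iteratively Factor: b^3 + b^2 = (b)*(b^2 + b) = b*(b + 1)*(b)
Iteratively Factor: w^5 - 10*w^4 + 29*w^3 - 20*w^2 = (w - 5)*(w^4 - 5*w^3 + 4*w^2) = w*(w - 5)*(w^3 - 5*w^2 + 4*w) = w*(w - 5)*(w - 1)*(w^2 - 4*w) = w^2*(w - 5)*(w - 1)*(w - 4)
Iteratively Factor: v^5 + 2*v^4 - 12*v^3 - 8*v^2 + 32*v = (v - 2)*(v^4 + 4*v^3 - 4*v^2 - 16*v) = (v - 2)^2*(v^3 + 6*v^2 + 8*v) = (v - 2)^2*(v + 4)*(v^2 + 2*v) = v*(v - 2)^2*(v + 4)*(v + 2)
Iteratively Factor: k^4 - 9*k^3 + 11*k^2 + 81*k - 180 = (k + 3)*(k^3 - 12*k^2 + 47*k - 60) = (k - 4)*(k + 3)*(k^2 - 8*k + 15) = (k - 5)*(k - 4)*(k + 3)*(k - 3)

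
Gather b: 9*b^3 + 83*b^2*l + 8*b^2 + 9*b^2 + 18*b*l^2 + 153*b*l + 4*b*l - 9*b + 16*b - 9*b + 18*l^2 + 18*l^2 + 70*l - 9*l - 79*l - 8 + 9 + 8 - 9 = 9*b^3 + b^2*(83*l + 17) + b*(18*l^2 + 157*l - 2) + 36*l^2 - 18*l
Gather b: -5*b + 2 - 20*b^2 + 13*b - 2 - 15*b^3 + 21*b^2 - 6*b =-15*b^3 + b^2 + 2*b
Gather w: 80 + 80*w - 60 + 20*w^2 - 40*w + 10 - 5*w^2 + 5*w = 15*w^2 + 45*w + 30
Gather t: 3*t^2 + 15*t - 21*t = 3*t^2 - 6*t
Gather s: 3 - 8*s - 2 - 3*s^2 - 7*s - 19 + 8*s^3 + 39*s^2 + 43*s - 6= 8*s^3 + 36*s^2 + 28*s - 24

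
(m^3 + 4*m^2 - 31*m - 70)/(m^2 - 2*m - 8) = (m^2 + 2*m - 35)/(m - 4)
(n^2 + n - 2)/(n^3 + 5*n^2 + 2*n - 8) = 1/(n + 4)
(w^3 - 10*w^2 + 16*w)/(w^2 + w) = (w^2 - 10*w + 16)/(w + 1)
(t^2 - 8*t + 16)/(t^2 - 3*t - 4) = (t - 4)/(t + 1)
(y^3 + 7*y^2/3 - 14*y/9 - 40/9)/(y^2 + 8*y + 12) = (y^2 + y/3 - 20/9)/(y + 6)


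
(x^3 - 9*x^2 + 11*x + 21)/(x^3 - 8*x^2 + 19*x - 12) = (x^2 - 6*x - 7)/(x^2 - 5*x + 4)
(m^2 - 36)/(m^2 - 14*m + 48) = (m + 6)/(m - 8)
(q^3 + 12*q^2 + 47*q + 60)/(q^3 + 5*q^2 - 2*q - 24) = (q + 5)/(q - 2)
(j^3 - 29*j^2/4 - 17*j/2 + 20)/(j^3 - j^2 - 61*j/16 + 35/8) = 4*(j - 8)/(4*j - 7)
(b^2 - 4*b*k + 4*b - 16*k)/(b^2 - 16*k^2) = (b + 4)/(b + 4*k)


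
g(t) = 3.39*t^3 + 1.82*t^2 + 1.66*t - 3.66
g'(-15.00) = 2235.31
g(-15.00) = -11060.31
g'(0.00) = 1.66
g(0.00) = -3.66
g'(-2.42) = 52.41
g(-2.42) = -45.06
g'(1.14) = 19.03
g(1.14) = 5.62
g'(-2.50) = 56.12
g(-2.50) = -49.40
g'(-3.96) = 146.73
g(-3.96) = -192.21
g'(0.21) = 2.87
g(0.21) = -3.20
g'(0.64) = 8.16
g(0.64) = -0.96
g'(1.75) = 39.18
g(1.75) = 22.99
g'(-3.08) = 86.93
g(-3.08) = -90.56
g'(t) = 10.17*t^2 + 3.64*t + 1.66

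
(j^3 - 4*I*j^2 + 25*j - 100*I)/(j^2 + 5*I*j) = j - 9*I - 20/j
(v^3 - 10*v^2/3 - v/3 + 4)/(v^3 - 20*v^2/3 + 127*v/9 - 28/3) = 3*(v + 1)/(3*v - 7)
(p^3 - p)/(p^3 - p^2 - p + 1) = p/(p - 1)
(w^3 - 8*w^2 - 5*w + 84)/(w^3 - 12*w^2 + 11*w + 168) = (w - 4)/(w - 8)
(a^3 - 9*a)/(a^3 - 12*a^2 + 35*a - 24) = a*(a + 3)/(a^2 - 9*a + 8)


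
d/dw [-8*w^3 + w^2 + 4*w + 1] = -24*w^2 + 2*w + 4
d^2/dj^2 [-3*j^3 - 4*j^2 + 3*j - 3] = -18*j - 8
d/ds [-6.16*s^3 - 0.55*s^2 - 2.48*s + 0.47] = -18.48*s^2 - 1.1*s - 2.48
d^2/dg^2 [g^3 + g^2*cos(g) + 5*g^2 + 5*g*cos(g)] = -g^2*cos(g) - 4*g*sin(g) - 5*g*cos(g) + 6*g - 10*sin(g) + 2*cos(g) + 10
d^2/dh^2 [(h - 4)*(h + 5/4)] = 2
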